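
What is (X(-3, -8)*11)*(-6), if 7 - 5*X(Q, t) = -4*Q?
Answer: 66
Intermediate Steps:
X(Q, t) = 7/5 + 4*Q/5 (X(Q, t) = 7/5 - (-4)*Q/5 = 7/5 + 4*Q/5)
(X(-3, -8)*11)*(-6) = ((7/5 + (⅘)*(-3))*11)*(-6) = ((7/5 - 12/5)*11)*(-6) = -1*11*(-6) = -11*(-6) = 66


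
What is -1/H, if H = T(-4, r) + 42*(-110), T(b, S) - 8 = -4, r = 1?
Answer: 1/4616 ≈ 0.00021664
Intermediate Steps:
T(b, S) = 4 (T(b, S) = 8 - 4 = 4)
H = -4616 (H = 4 + 42*(-110) = 4 - 4620 = -4616)
-1/H = -1/(-4616) = -1*(-1/4616) = 1/4616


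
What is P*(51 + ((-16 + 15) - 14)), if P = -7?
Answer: -252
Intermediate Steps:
P*(51 + ((-16 + 15) - 14)) = -7*(51 + ((-16 + 15) - 14)) = -7*(51 + (-1 - 14)) = -7*(51 - 15) = -7*36 = -252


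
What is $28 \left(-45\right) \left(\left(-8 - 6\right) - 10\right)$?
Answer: $30240$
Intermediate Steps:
$28 \left(-45\right) \left(\left(-8 - 6\right) - 10\right) = - 1260 \left(-14 - 10\right) = \left(-1260\right) \left(-24\right) = 30240$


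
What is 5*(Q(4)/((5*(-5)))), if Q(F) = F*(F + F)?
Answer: -32/5 ≈ -6.4000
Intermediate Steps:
Q(F) = 2*F**2 (Q(F) = F*(2*F) = 2*F**2)
5*(Q(4)/((5*(-5)))) = 5*((2*4**2)/((5*(-5)))) = 5*((2*16)/(-25)) = 5*(32*(-1/25)) = 5*(-32/25) = -32/5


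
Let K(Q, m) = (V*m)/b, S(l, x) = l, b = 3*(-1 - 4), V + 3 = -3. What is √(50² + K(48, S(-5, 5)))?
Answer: √2498 ≈ 49.980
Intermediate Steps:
V = -6 (V = -3 - 3 = -6)
b = -15 (b = 3*(-5) = -15)
K(Q, m) = 2*m/5 (K(Q, m) = -6*m/(-15) = -6*m*(-1/15) = 2*m/5)
√(50² + K(48, S(-5, 5))) = √(50² + (⅖)*(-5)) = √(2500 - 2) = √2498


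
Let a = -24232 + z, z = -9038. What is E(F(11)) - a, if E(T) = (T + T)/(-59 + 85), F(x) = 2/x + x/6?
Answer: 28545793/858 ≈ 33270.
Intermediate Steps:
F(x) = 2/x + x/6 (F(x) = 2/x + x*(⅙) = 2/x + x/6)
a = -33270 (a = -24232 - 9038 = -33270)
E(T) = T/13 (E(T) = (2*T)/26 = (2*T)*(1/26) = T/13)
E(F(11)) - a = (2/11 + (⅙)*11)/13 - 1*(-33270) = (2*(1/11) + 11/6)/13 + 33270 = (2/11 + 11/6)/13 + 33270 = (1/13)*(133/66) + 33270 = 133/858 + 33270 = 28545793/858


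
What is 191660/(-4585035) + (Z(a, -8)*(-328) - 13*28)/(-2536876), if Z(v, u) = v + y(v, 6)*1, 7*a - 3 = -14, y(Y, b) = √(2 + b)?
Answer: -24345597973/581583262533 + 164*√2/634219 ≈ -0.041495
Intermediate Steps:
a = -11/7 (a = 3/7 + (⅐)*(-14) = 3/7 - 2 = -11/7 ≈ -1.5714)
Z(v, u) = v + 2*√2 (Z(v, u) = v + √(2 + 6)*1 = v + √8*1 = v + (2*√2)*1 = v + 2*√2)
191660/(-4585035) + (Z(a, -8)*(-328) - 13*28)/(-2536876) = 191660/(-4585035) + ((-11/7 + 2*√2)*(-328) - 13*28)/(-2536876) = 191660*(-1/4585035) + ((3608/7 - 656*√2) - 364)*(-1/2536876) = -5476/131001 + (1060/7 - 656*√2)*(-1/2536876) = -5476/131001 + (-265/4439533 + 164*√2/634219) = -24345597973/581583262533 + 164*√2/634219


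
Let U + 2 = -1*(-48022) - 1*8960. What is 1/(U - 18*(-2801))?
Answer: 1/89478 ≈ 1.1176e-5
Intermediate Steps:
U = 39060 (U = -2 + (-1*(-48022) - 1*8960) = -2 + (48022 - 8960) = -2 + 39062 = 39060)
1/(U - 18*(-2801)) = 1/(39060 - 18*(-2801)) = 1/(39060 + 50418) = 1/89478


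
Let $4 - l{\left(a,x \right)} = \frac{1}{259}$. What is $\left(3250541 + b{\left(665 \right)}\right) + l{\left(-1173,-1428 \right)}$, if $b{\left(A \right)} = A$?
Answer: $\frac{842063389}{259} \approx 3.2512 \cdot 10^{6}$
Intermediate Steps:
$l{\left(a,x \right)} = \frac{1035}{259}$ ($l{\left(a,x \right)} = 4 - \frac{1}{259} = \frac{1035}{259}$)
$\left(3250541 + b{\left(665 \right)}\right) + l{\left(-1173,-1428 \right)} = \left(3250541 + 665\right) + \frac{1035}{259} = 3251206 + \frac{1035}{259} = \frac{842063389}{259}$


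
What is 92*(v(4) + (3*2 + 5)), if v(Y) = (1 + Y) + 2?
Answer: 1656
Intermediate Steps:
v(Y) = 3 + Y
92*(v(4) + (3*2 + 5)) = 92*((3 + 4) + (3*2 + 5)) = 92*(7 + (6 + 5)) = 92*(7 + 11) = 92*18 = 1656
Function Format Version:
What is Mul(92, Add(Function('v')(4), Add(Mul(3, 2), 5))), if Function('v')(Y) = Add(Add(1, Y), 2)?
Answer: 1656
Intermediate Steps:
Function('v')(Y) = Add(3, Y)
Mul(92, Add(Function('v')(4), Add(Mul(3, 2), 5))) = Mul(92, Add(Add(3, 4), Add(Mul(3, 2), 5))) = Mul(92, Add(7, Add(6, 5))) = Mul(92, Add(7, 11)) = Mul(92, 18) = 1656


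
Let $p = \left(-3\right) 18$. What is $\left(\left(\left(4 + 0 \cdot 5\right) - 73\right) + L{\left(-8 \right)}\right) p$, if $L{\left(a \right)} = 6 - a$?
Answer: $2970$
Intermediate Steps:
$p = -54$
$\left(\left(\left(4 + 0 \cdot 5\right) - 73\right) + L{\left(-8 \right)}\right) p = \left(\left(\left(4 + 0 \cdot 5\right) - 73\right) + \left(6 - -8\right)\right) \left(-54\right) = \left(\left(\left(4 + 0\right) - 73\right) + \left(6 + 8\right)\right) \left(-54\right) = \left(\left(4 - 73\right) + 14\right) \left(-54\right) = \left(-69 + 14\right) \left(-54\right) = \left(-55\right) \left(-54\right) = 2970$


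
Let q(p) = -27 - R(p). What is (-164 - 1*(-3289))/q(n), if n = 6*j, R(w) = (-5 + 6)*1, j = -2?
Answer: -3125/28 ≈ -111.61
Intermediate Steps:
R(w) = 1 (R(w) = 1*1 = 1)
n = -12 (n = 6*(-2) = -12)
q(p) = -28 (q(p) = -27 - 1*1 = -27 - 1 = -28)
(-164 - 1*(-3289))/q(n) = (-164 - 1*(-3289))/(-28) = (-164 + 3289)*(-1/28) = 3125*(-1/28) = -3125/28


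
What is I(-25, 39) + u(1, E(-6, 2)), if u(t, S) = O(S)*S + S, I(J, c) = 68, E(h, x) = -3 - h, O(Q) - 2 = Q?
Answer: 86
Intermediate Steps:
O(Q) = 2 + Q
u(t, S) = S + S*(2 + S) (u(t, S) = (2 + S)*S + S = S*(2 + S) + S = S + S*(2 + S))
I(-25, 39) + u(1, E(-6, 2)) = 68 + (-3 - 1*(-6))*(3 + (-3 - 1*(-6))) = 68 + (-3 + 6)*(3 + (-3 + 6)) = 68 + 3*(3 + 3) = 68 + 3*6 = 68 + 18 = 86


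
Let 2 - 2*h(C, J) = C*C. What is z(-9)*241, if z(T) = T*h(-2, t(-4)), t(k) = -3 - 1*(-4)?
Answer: 2169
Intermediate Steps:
t(k) = 1 (t(k) = -3 + 4 = 1)
h(C, J) = 1 - C²/2 (h(C, J) = 1 - C*C/2 = 1 - C²/2)
z(T) = -T (z(T) = T*(1 - ½*(-2)²) = T*(1 - ½*4) = T*(1 - 2) = T*(-1) = -T)
z(-9)*241 = -1*(-9)*241 = 9*241 = 2169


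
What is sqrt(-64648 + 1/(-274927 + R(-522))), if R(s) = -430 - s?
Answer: I*sqrt(4883139954316635)/274835 ≈ 254.26*I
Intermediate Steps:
sqrt(-64648 + 1/(-274927 + R(-522))) = sqrt(-64648 + 1/(-274927 + (-430 - 1*(-522)))) = sqrt(-64648 + 1/(-274927 + (-430 + 522))) = sqrt(-64648 + 1/(-274927 + 92)) = sqrt(-64648 + 1/(-274835)) = sqrt(-64648 - 1/274835) = sqrt(-17767533081/274835) = I*sqrt(4883139954316635)/274835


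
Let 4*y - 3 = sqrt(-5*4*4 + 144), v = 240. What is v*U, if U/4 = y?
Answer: 2640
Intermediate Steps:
y = 11/4 (y = 3/4 + sqrt(-5*4*4 + 144)/4 = 3/4 + sqrt(-20*4 + 144)/4 = 3/4 + sqrt(-80 + 144)/4 = 3/4 + sqrt(64)/4 = 3/4 + (1/4)*8 = 3/4 + 2 = 11/4 ≈ 2.7500)
U = 11 (U = 4*(11/4) = 11)
v*U = 240*11 = 2640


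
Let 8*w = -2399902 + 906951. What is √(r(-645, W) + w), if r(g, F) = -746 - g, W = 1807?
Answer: I*√2987518/4 ≈ 432.11*I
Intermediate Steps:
w = -1492951/8 (w = (-2399902 + 906951)/8 = (⅛)*(-1492951) = -1492951/8 ≈ -1.8662e+5)
√(r(-645, W) + w) = √((-746 - 1*(-645)) - 1492951/8) = √((-746 + 645) - 1492951/8) = √(-101 - 1492951/8) = √(-1493759/8) = I*√2987518/4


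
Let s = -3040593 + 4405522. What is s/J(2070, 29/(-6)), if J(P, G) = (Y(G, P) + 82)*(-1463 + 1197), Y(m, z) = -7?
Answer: -1364929/19950 ≈ -68.417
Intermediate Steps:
s = 1364929
J(P, G) = -19950 (J(P, G) = (-7 + 82)*(-1463 + 1197) = 75*(-266) = -19950)
s/J(2070, 29/(-6)) = 1364929/(-19950) = 1364929*(-1/19950) = -1364929/19950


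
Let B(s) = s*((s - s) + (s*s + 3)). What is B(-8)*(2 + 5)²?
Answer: -26264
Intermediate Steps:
B(s) = s*(3 + s²) (B(s) = s*(0 + (s² + 3)) = s*(0 + (3 + s²)) = s*(3 + s²))
B(-8)*(2 + 5)² = (-8*(3 + (-8)²))*(2 + 5)² = -8*(3 + 64)*7² = -8*67*49 = -536*49 = -26264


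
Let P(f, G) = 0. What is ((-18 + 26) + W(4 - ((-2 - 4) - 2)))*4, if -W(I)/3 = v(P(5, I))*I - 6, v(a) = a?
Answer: 104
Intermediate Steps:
W(I) = 18 (W(I) = -3*(0*I - 6) = -3*(0 - 6) = -3*(-6) = 18)
((-18 + 26) + W(4 - ((-2 - 4) - 2)))*4 = ((-18 + 26) + 18)*4 = (8 + 18)*4 = 26*4 = 104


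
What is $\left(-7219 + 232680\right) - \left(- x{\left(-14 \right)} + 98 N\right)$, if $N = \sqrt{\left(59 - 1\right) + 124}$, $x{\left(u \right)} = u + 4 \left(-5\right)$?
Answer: $225427 - 98 \sqrt{182} \approx 2.2411 \cdot 10^{5}$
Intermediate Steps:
$x{\left(u \right)} = -20 + u$ ($x{\left(u \right)} = u - 20 = -20 + u$)
$N = \sqrt{182}$ ($N = \sqrt{\left(59 - 1\right) + 124} = \sqrt{58 + 124} = \sqrt{182} \approx 13.491$)
$\left(-7219 + 232680\right) - \left(- x{\left(-14 \right)} + 98 N\right) = \left(-7219 + 232680\right) - \left(34 + 98 \sqrt{182}\right) = 225461 - \left(34 + 98 \sqrt{182}\right) = 225427 - 98 \sqrt{182}$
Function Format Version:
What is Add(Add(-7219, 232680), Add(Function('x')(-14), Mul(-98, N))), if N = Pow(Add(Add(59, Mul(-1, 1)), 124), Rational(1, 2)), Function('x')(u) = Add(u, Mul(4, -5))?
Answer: Add(225427, Mul(-98, Pow(182, Rational(1, 2)))) ≈ 2.2411e+5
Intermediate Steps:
Function('x')(u) = Add(-20, u) (Function('x')(u) = Add(u, -20) = Add(-20, u))
N = Pow(182, Rational(1, 2)) (N = Pow(Add(Add(59, -1), 124), Rational(1, 2)) = Pow(Add(58, 124), Rational(1, 2)) = Pow(182, Rational(1, 2)) ≈ 13.491)
Add(Add(-7219, 232680), Add(Function('x')(-14), Mul(-98, N))) = Add(Add(-7219, 232680), Add(Add(-20, -14), Mul(-98, Pow(182, Rational(1, 2))))) = Add(225461, Add(-34, Mul(-98, Pow(182, Rational(1, 2))))) = Add(225427, Mul(-98, Pow(182, Rational(1, 2))))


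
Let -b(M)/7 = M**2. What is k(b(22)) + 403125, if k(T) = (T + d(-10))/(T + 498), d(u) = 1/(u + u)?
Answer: 23300692761/57800 ≈ 4.0313e+5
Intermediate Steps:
d(u) = 1/(2*u)
b(M) = -7*M**2
k(T) = (-1/20 + T)/(498 + T) (k(T) = (T + (1/2)/(-10))/(T + 498) = (T + (1/2)*(-1/10))/(498 + T) = (T - 1/20)/(498 + T) = (-1/20 + T)/(498 + T))
k(b(22)) + 403125 = (-1/20 - 7*22**2)/(498 - 7*22**2) + 403125 = (-1/20 - 7*484)/(498 - 7*484) + 403125 = (-1/20 - 3388)/(498 - 3388) + 403125 = -67761/20/(-2890) + 403125 = -1/2890*(-67761/20) + 403125 = 67761/57800 + 403125 = 23300692761/57800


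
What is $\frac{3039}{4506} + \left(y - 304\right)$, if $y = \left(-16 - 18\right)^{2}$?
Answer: $\frac{1280717}{1502} \approx 852.67$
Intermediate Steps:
$y = 1156$ ($y = \left(-34\right)^{2} = 1156$)
$\frac{3039}{4506} + \left(y - 304\right) = \frac{3039}{4506} + \left(1156 - 304\right) = 3039 \cdot \frac{1}{4506} + \left(1156 - 304\right) = \frac{1013}{1502} + 852 = \frac{1280717}{1502}$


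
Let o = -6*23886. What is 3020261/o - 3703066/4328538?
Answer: -2267337185879/103391458668 ≈ -21.930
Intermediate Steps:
o = -143316
3020261/o - 3703066/4328538 = 3020261/(-143316) - 3703066/4328538 = 3020261*(-1/143316) - 3703066*1/4328538 = -3020261/143316 - 1851533/2164269 = -2267337185879/103391458668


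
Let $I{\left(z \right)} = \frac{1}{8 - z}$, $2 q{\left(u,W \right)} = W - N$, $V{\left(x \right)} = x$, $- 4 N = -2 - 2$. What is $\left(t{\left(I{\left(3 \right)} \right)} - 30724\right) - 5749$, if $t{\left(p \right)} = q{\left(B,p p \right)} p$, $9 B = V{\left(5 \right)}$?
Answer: $- \frac{4559137}{125} \approx -36473.0$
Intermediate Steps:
$N = 1$ ($N = - \frac{-2 - 2}{4} = \left(- \frac{1}{4}\right) \left(-4\right) = 1$)
$B = \frac{5}{9}$ ($B = \frac{1}{9} \cdot 5 = \frac{5}{9} \approx 0.55556$)
$q{\left(u,W \right)} = - \frac{1}{2} + \frac{W}{2}$ ($q{\left(u,W \right)} = \frac{W - 1}{2} = \frac{-1 + W}{2} = - \frac{1}{2} + \frac{W}{2}$)
$t{\left(p \right)} = p \left(- \frac{1}{2} + \frac{p^{2}}{2}\right)$ ($t{\left(p \right)} = \left(- \frac{1}{2} + \frac{p p}{2}\right) p = \left(- \frac{1}{2} + \frac{p^{2}}{2}\right) p = p \left(- \frac{1}{2} + \frac{p^{2}}{2}\right)$)
$\left(t{\left(I{\left(3 \right)} \right)} - 30724\right) - 5749 = \left(\frac{- \frac{1}{-8 + 3} \left(-1 + \left(- \frac{1}{-8 + 3}\right)^{2}\right)}{2} - 30724\right) - 5749 = \left(\frac{- \frac{1}{-5} \left(-1 + \left(- \frac{1}{-5}\right)^{2}\right)}{2} - 30724\right) - 5749 = \left(\frac{\left(-1\right) \left(- \frac{1}{5}\right) \left(-1 + \left(\left(-1\right) \left(- \frac{1}{5}\right)\right)^{2}\right)}{2} - 30724\right) - 5749 = \left(\frac{1}{2} \cdot \frac{1}{5} \left(-1 + \left(\frac{1}{5}\right)^{2}\right) - 30724\right) - 5749 = \left(\frac{1}{2} \cdot \frac{1}{5} \left(-1 + \frac{1}{25}\right) - 30724\right) - 5749 = \left(\frac{1}{2} \cdot \frac{1}{5} \left(- \frac{24}{25}\right) - 30724\right) - 5749 = \left(- \frac{12}{125} - 30724\right) - 5749 = - \frac{3840512}{125} - 5749 = - \frac{4559137}{125}$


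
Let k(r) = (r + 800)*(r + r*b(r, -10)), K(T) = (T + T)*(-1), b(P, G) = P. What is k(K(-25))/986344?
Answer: 541875/246586 ≈ 2.1975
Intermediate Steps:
K(T) = -2*T (K(T) = (2*T)*(-1) = -2*T)
k(r) = (800 + r)*(r + r²) (k(r) = (r + 800)*(r + r*r) = (800 + r)*(r + r²))
k(K(-25))/986344 = ((-2*(-25))*(800 + (-2*(-25))² + 801*(-2*(-25))))/986344 = (50*(800 + 50² + 801*50))*(1/986344) = (50*(800 + 2500 + 40050))*(1/986344) = (50*43350)*(1/986344) = 2167500*(1/986344) = 541875/246586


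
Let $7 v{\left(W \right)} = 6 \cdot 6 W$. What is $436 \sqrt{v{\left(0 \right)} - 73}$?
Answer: $436 i \sqrt{73} \approx 3725.2 i$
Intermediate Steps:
$v{\left(W \right)} = \frac{36 W}{7}$ ($v{\left(W \right)} = \frac{6 \cdot 6 W}{7} = \frac{36 W}{7}$)
$436 \sqrt{v{\left(0 \right)} - 73} = 436 \sqrt{\frac{36}{7} \cdot 0 - 73} = 436 \sqrt{0 - 73} = 436 \sqrt{-73} = 436 i \sqrt{73}$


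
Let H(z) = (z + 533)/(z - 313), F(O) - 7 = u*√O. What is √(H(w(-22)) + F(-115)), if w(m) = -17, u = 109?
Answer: √(16445 + 329725*I*√115)/55 ≈ 24.232 + 24.119*I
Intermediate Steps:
F(O) = 7 + 109*√O
H(z) = (533 + z)/(-313 + z)
√(H(w(-22)) + F(-115)) = √((533 - 17)/(-313 - 17) + (7 + 109*√(-115))) = √(516/(-330) + (7 + 109*(I*√115))) = √(-1/330*516 + (7 + 109*I*√115)) = √(-86/55 + (7 + 109*I*√115)) = √(299/55 + 109*I*√115)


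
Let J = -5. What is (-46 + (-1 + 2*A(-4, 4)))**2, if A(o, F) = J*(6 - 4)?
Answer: 4489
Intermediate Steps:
A(o, F) = -10 (A(o, F) = -5*(6 - 4) = -5*2 = -10)
(-46 + (-1 + 2*A(-4, 4)))**2 = (-46 + (-1 + 2*(-10)))**2 = (-46 + (-1 - 20))**2 = (-46 - 21)**2 = (-67)**2 = 4489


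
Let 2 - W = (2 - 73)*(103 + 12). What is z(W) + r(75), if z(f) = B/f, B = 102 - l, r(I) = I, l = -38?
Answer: 612665/8167 ≈ 75.017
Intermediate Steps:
W = 8167 (W = 2 - (2 - 73)*(103 + 12) = 2 - (-71)*115 = 2 - 1*(-8165) = 2 + 8165 = 8167)
B = 140 (B = 102 - 1*(-38) = 102 + 38 = 140)
z(f) = 140/f
z(W) + r(75) = 140/8167 + 75 = 612665/8167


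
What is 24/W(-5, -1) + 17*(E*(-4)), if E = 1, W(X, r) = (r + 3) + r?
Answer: -44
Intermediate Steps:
W(X, r) = 3 + 2*r (W(X, r) = (3 + r) + r = 3 + 2*r)
24/W(-5, -1) + 17*(E*(-4)) = 24/(3 + 2*(-1)) + 17*(1*(-4)) = 24/(3 - 2) + 17*(-4) = 24/1 - 68 = 24*1 - 68 = 24 - 68 = -44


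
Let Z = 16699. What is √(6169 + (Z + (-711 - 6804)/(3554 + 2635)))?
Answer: √97320331277/2063 ≈ 151.22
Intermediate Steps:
√(6169 + (Z + (-711 - 6804)/(3554 + 2635))) = √(6169 + (16699 + (-711 - 6804)/(3554 + 2635))) = √(6169 + (16699 - 7515/6189)) = √(6169 + (16699 - 7515*1/6189)) = √(6169 + (16699 - 2505/2063)) = √(6169 + 34447532/2063) = √(47174179/2063) = √97320331277/2063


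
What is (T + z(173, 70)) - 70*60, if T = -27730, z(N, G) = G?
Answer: -31860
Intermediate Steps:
(T + z(173, 70)) - 70*60 = (-27730 + 70) - 70*60 = -27660 - 4200 = -31860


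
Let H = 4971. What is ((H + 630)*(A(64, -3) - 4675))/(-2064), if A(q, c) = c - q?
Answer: 4426657/344 ≈ 12868.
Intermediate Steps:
((H + 630)*(A(64, -3) - 4675))/(-2064) = ((4971 + 630)*((-3 - 1*64) - 4675))/(-2064) = (5601*((-3 - 64) - 4675))*(-1/2064) = (5601*(-67 - 4675))*(-1/2064) = (5601*(-4742))*(-1/2064) = -26559942*(-1/2064) = 4426657/344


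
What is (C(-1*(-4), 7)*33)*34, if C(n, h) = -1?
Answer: -1122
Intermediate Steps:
(C(-1*(-4), 7)*33)*34 = -1*33*34 = -33*34 = -1122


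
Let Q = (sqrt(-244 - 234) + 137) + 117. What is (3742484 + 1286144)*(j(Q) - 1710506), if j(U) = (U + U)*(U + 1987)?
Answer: -2881574817352 + 25092853720*I*sqrt(478) ≈ -2.8816e+12 + 5.4861e+11*I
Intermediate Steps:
Q = 254 + I*sqrt(478) (Q = (sqrt(-478) + 137) + 117 = (I*sqrt(478) + 137) + 117 = (137 + I*sqrt(478)) + 117 = 254 + I*sqrt(478) ≈ 254.0 + 21.863*I)
j(U) = 2*U*(1987 + U) (j(U) = (2*U)*(1987 + U) = 2*U*(1987 + U))
(3742484 + 1286144)*(j(Q) - 1710506) = (3742484 + 1286144)*(2*(254 + I*sqrt(478))*(1987 + (254 + I*sqrt(478))) - 1710506) = 5028628*(2*(254 + I*sqrt(478))*(2241 + I*sqrt(478)) - 1710506) = 5028628*(-1710506 + 2*(254 + I*sqrt(478))*(2241 + I*sqrt(478))) = -8601498365768 + 10057256*(254 + I*sqrt(478))*(2241 + I*sqrt(478))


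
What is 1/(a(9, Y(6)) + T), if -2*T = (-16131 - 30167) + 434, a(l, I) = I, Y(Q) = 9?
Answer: 1/22941 ≈ 4.3590e-5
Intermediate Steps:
T = 22932 (T = -((-16131 - 30167) + 434)/2 = -(-46298 + 434)/2 = -1/2*(-45864) = 22932)
1/(a(9, Y(6)) + T) = 1/(9 + 22932) = 1/22941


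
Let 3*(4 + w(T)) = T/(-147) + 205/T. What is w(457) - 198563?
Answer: -40018776193/201537 ≈ -1.9857e+5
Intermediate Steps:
w(T) = -4 - T/441 + 205/(3*T) (w(T) = -4 + (T/(-147) + 205/T)/3 = -4 + (T*(-1/147) + 205/T)/3 = -4 + (-T/147 + 205/T)/3 = -4 + (205/T - T/147)/3 = -4 + (-T/441 + 205/(3*T)) = -4 - T/441 + 205/(3*T))
w(457) - 198563 = (1/441)*(30135 - 1*457*(1764 + 457))/457 - 198563 = (1/441)*(1/457)*(30135 - 1*457*2221) - 198563 = (1/441)*(1/457)*(30135 - 1014997) - 198563 = (1/441)*(1/457)*(-984862) - 198563 = -984862/201537 - 198563 = -40018776193/201537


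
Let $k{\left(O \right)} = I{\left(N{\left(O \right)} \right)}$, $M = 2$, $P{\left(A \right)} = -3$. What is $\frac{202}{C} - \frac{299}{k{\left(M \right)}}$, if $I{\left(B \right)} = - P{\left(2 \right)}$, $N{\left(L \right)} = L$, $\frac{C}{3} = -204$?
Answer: $- \frac{30599}{306} \approx -99.997$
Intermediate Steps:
$C = -612$ ($C = 3 \left(-204\right) = -612$)
$I{\left(B \right)} = 3$ ($I{\left(B \right)} = \left(-1\right) \left(-3\right) = 3$)
$k{\left(O \right)} = 3$
$\frac{202}{C} - \frac{299}{k{\left(M \right)}} = \frac{202}{-612} - \frac{299}{3} = 202 \left(- \frac{1}{612}\right) - \frac{299}{3} = - \frac{101}{306} - \frac{299}{3} = - \frac{30599}{306}$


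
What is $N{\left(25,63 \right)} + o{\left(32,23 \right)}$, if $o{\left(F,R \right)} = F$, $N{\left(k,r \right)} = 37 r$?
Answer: $2363$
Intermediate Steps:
$N{\left(25,63 \right)} + o{\left(32,23 \right)} = 37 \cdot 63 + 32 = 2331 + 32 = 2363$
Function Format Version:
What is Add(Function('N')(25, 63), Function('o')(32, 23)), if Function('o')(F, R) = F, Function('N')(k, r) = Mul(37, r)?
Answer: 2363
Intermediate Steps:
Add(Function('N')(25, 63), Function('o')(32, 23)) = Add(Mul(37, 63), 32) = Add(2331, 32) = 2363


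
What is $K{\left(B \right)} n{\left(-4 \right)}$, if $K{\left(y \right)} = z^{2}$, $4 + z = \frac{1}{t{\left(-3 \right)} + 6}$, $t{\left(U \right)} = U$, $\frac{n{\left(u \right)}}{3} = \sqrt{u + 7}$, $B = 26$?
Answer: $\frac{121 \sqrt{3}}{3} \approx 69.859$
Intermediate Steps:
$n{\left(u \right)} = 3 \sqrt{7 + u}$ ($n{\left(u \right)} = 3 \sqrt{u + 7} = 3 \sqrt{7 + u}$)
$z = - \frac{11}{3}$ ($z = -4 + \frac{1}{-3 + 6} = -4 + \frac{1}{3} = - \frac{11}{3} \approx -3.6667$)
$K{\left(y \right)} = \frac{121}{9}$ ($K{\left(y \right)} = \left(- \frac{11}{3}\right)^{2} = \frac{121}{9}$)
$K{\left(B \right)} n{\left(-4 \right)} = \frac{121 \cdot 3 \sqrt{7 - 4}}{9} = \frac{121 \cdot 3 \sqrt{3}}{9} = \frac{121 \sqrt{3}}{3}$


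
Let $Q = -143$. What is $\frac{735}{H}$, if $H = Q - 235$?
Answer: $- \frac{35}{18} \approx -1.9444$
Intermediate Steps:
$H = -378$ ($H = -143 - 235 = -378$)
$\frac{735}{H} = \frac{735}{-378} = 735 \left(- \frac{1}{378}\right) = - \frac{35}{18}$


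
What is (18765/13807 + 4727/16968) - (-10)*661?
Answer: 1548955803569/234277176 ≈ 6611.6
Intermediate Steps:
(18765/13807 + 4727/16968) - (-10)*661 = (18765*(1/13807) + 4727*(1/16968)) - 1*(-6610) = (18765/13807 + 4727/16968) + 6610 = 383670209/234277176 + 6610 = 1548955803569/234277176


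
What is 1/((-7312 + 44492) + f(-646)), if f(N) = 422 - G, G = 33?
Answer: 1/37569 ≈ 2.6618e-5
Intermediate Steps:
f(N) = 389 (f(N) = 422 - 1*33 = 422 - 33 = 389)
1/((-7312 + 44492) + f(-646)) = 1/((-7312 + 44492) + 389) = 1/(37180 + 389) = 1/37569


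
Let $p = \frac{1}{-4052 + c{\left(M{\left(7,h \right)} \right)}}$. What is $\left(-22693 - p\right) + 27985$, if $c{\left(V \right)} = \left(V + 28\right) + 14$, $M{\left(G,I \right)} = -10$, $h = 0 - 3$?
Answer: $\frac{21273841}{4020} \approx 5292.0$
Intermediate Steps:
$h = -3$ ($h = 0 - 3 = -3$)
$c{\left(V \right)} = 42 + V$ ($c{\left(V \right)} = \left(28 + V\right) + 14 = 42 + V$)
$p = - \frac{1}{4020}$ ($p = \frac{1}{-4052 + \left(42 - 10\right)} = \frac{1}{-4052 + 32} = \frac{1}{-4020} = - \frac{1}{4020} \approx -0.00024876$)
$\left(-22693 - p\right) + 27985 = \left(-22693 - - \frac{1}{4020}\right) + 27985 = \left(-22693 + \frac{1}{4020}\right) + 27985 = - \frac{91225859}{4020} + 27985 = \frac{21273841}{4020}$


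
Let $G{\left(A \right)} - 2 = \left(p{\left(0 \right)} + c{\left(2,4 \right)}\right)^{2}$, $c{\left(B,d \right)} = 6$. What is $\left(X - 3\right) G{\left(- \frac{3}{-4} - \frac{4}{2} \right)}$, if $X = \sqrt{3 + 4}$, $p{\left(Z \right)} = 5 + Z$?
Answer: $-369 + 123 \sqrt{7} \approx -43.573$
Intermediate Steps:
$X = \sqrt{7} \approx 2.6458$
$G{\left(A \right)} = 123$ ($G{\left(A \right)} = 2 + \left(\left(5 + 0\right) + 6\right)^{2} = 2 + \left(5 + 6\right)^{2} = 2 + 11^{2} = 2 + 121 = 123$)
$\left(X - 3\right) G{\left(- \frac{3}{-4} - \frac{4}{2} \right)} = \left(\sqrt{7} - 3\right) 123 = \left(-3 + \sqrt{7}\right) 123 = -369 + 123 \sqrt{7}$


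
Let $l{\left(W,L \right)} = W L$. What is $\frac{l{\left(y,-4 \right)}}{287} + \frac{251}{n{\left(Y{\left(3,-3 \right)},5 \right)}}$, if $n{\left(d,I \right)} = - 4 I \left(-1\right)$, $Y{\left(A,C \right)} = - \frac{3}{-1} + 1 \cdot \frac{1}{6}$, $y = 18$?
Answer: $\frac{70597}{5740} \approx 12.299$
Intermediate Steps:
$Y{\left(A,C \right)} = \frac{19}{6}$ ($Y{\left(A,C \right)} = \left(-3\right) \left(-1\right) + 1 \cdot \frac{1}{6} = 3 + \frac{1}{6} = \frac{19}{6}$)
$l{\left(W,L \right)} = L W$
$n{\left(d,I \right)} = 4 I$
$\frac{l{\left(y,-4 \right)}}{287} + \frac{251}{n{\left(Y{\left(3,-3 \right)},5 \right)}} = \frac{\left(-4\right) 18}{287} + \frac{251}{4 \cdot 5} = \left(-72\right) \frac{1}{287} + \frac{251}{20} = - \frac{72}{287} + 251 \cdot \frac{1}{20} = - \frac{72}{287} + \frac{251}{20} = \frac{70597}{5740}$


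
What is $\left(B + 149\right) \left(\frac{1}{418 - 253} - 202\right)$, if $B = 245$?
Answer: $- \frac{13131626}{165} \approx -79586.0$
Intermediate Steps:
$\left(B + 149\right) \left(\frac{1}{418 - 253} - 202\right) = \left(245 + 149\right) \left(\frac{1}{418 - 253} - 202\right) = 394 \left(\frac{1}{165} - 202\right) = 394 \left(- \frac{33329}{165}\right) = - \frac{13131626}{165}$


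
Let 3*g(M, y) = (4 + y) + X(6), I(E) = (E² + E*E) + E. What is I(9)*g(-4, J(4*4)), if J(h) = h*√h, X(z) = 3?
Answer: 4047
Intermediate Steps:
I(E) = E + 2*E² (I(E) = (E² + E²) + E = 2*E² + E = E + 2*E²)
J(h) = h^(3/2)
g(M, y) = 7/3 + y/3 (g(M, y) = ((4 + y) + 3)/3 = (7 + y)/3 = 7/3 + y/3)
I(9)*g(-4, J(4*4)) = (9*(1 + 2*9))*(7/3 + (4*4)^(3/2)/3) = (9*(1 + 18))*(7/3 + 16^(3/2)/3) = (9*19)*(7/3 + (⅓)*64) = 171*(7/3 + 64/3) = 171*(71/3) = 4047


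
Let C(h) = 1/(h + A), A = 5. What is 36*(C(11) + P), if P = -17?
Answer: -2439/4 ≈ -609.75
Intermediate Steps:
C(h) = 1/(5 + h) (C(h) = 1/(h + 5) = 1/(5 + h))
36*(C(11) + P) = 36*(1/(5 + 11) - 17) = 36*(1/16 - 17) = 36*(-271/16) = -2439/4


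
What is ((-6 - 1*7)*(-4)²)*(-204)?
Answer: 42432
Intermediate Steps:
((-6 - 1*7)*(-4)²)*(-204) = ((-6 - 7)*16)*(-204) = -13*16*(-204) = -208*(-204) = 42432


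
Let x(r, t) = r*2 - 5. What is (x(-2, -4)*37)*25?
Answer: -8325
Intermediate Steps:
x(r, t) = -5 + 2*r (x(r, t) = 2*r - 5 = -5 + 2*r)
(x(-2, -4)*37)*25 = ((-5 + 2*(-2))*37)*25 = ((-5 - 4)*37)*25 = -9*37*25 = -333*25 = -8325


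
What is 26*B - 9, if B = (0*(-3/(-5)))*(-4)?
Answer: -9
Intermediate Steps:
B = 0 (B = (0*(-3*(-⅕)))*(-4) = (0*(⅗))*(-4) = 0*(-4) = 0)
26*B - 9 = 26*0 - 9 = 0 - 9 = -9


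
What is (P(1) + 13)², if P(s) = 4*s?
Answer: 289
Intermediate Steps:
(P(1) + 13)² = (4*1 + 13)² = (4 + 13)² = 17² = 289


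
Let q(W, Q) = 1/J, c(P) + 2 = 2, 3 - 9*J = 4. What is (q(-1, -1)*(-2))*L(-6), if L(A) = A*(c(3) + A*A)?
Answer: -3888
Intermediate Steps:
J = -1/9 (J = 1/3 - 1/9*4 = 1/3 - 4/9 = -1/9 ≈ -0.11111)
c(P) = 0 (c(P) = -2 + 2 = 0)
q(W, Q) = -9 (q(W, Q) = 1/(-1/9) = -9)
L(A) = A**3 (L(A) = A*(0 + A*A) = A*(0 + A**2) = A*A**2 = A**3)
(q(-1, -1)*(-2))*L(-6) = -9*(-2)*(-6)**3 = 18*(-216) = -3888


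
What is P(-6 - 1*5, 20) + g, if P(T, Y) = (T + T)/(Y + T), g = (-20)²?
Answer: 3578/9 ≈ 397.56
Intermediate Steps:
g = 400
P(T, Y) = 2*T/(T + Y) (P(T, Y) = (2*T)/(T + Y) = 2*T/(T + Y))
P(-6 - 1*5, 20) + g = 2*(-6 - 1*5)/((-6 - 1*5) + 20) + 400 = 2*(-6 - 5)/((-6 - 5) + 20) + 400 = 2*(-11)/(-11 + 20) + 400 = 2*(-11)/9 + 400 = 2*(-11)*(⅑) + 400 = -22/9 + 400 = 3578/9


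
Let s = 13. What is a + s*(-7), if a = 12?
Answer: -79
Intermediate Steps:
a + s*(-7) = 12 + 13*(-7) = 12 - 91 = -79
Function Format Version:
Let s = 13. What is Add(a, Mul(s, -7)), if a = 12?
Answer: -79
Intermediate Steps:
Add(a, Mul(s, -7)) = Add(12, Mul(13, -7)) = Add(12, -91) = -79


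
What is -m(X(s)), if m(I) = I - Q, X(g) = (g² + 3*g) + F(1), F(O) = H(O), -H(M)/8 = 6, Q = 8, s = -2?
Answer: 58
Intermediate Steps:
H(M) = -48 (H(M) = -8*6 = -48)
F(O) = -48
X(g) = -48 + g² + 3*g (X(g) = (g² + 3*g) - 48 = -48 + g² + 3*g)
m(I) = -8 + I (m(I) = I - 1*8 = I - 8 = -8 + I)
-m(X(s)) = -(-8 + (-48 + (-2)² + 3*(-2))) = -(-8 + (-48 + 4 - 6)) = -(-8 - 50) = -1*(-58) = 58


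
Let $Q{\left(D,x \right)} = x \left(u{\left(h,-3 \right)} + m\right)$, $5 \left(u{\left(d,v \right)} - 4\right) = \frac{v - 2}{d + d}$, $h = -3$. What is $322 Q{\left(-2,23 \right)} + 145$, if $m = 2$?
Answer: $\frac{137446}{3} \approx 45815.0$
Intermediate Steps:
$u{\left(d,v \right)} = 4 + \frac{-2 + v}{10 d}$ ($u{\left(d,v \right)} = 4 + \frac{\left(v - 2\right) \frac{1}{d + d}}{5} = 4 + \frac{\left(-2 + v\right) \frac{1}{2 d}}{5} = 4 + \frac{\frac{1}{2} \frac{1}{d} \left(-2 + v\right)}{5} = 4 + \frac{-2 + v}{10 d}$)
$Q{\left(D,x \right)} = \frac{37 x}{6}$ ($Q{\left(D,x \right)} = x \left(\frac{-2 - 3 + 40 \left(-3\right)}{10 \left(-3\right)} + 2\right) = x \left(\frac{1}{10} \left(- \frac{1}{3}\right) \left(-2 - 3 - 120\right) + 2\right) = x \left(\frac{1}{10} \left(- \frac{1}{3}\right) \left(-125\right) + 2\right) = x \left(\frac{25}{6} + 2\right) = x \frac{37}{6} = \frac{37 x}{6}$)
$322 Q{\left(-2,23 \right)} + 145 = 322 \cdot \frac{37}{6} \cdot 23 + 145 = 322 \cdot \frac{851}{6} + 145 = \frac{137011}{3} + 145 = \frac{137446}{3}$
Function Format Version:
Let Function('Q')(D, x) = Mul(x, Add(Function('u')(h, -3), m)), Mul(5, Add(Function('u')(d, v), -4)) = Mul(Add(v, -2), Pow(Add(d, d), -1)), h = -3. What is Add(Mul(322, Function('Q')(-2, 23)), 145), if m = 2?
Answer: Rational(137446, 3) ≈ 45815.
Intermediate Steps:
Function('u')(d, v) = Add(4, Mul(Rational(1, 10), Pow(d, -1), Add(-2, v))) (Function('u')(d, v) = Add(4, Mul(Rational(1, 5), Mul(Add(v, -2), Pow(Add(d, d), -1)))) = Add(4, Mul(Rational(1, 5), Mul(Add(-2, v), Pow(Mul(2, d), -1)))) = Add(4, Mul(Rational(1, 5), Mul(Add(-2, v), Mul(Rational(1, 2), Pow(d, -1))))) = Add(4, Mul(Rational(1, 5), Mul(Rational(1, 2), Pow(d, -1), Add(-2, v)))) = Add(4, Mul(Rational(1, 10), Pow(d, -1), Add(-2, v))))
Function('Q')(D, x) = Mul(Rational(37, 6), x) (Function('Q')(D, x) = Mul(x, Add(Mul(Rational(1, 10), Pow(-3, -1), Add(-2, -3, Mul(40, -3))), 2)) = Mul(x, Add(Mul(Rational(1, 10), Rational(-1, 3), Add(-2, -3, -120)), 2)) = Mul(x, Add(Mul(Rational(1, 10), Rational(-1, 3), -125), 2)) = Mul(x, Add(Rational(25, 6), 2)) = Mul(x, Rational(37, 6)) = Mul(Rational(37, 6), x))
Add(Mul(322, Function('Q')(-2, 23)), 145) = Add(Mul(322, Mul(Rational(37, 6), 23)), 145) = Add(Mul(322, Rational(851, 6)), 145) = Add(Rational(137011, 3), 145) = Rational(137446, 3)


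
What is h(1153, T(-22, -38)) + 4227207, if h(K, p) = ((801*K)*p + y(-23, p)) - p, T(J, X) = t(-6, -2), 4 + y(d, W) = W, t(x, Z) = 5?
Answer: 8844968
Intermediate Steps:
y(d, W) = -4 + W
T(J, X) = 5
h(K, p) = -4 + 801*K*p (h(K, p) = ((801*K)*p + (-4 + p)) - p = (801*K*p + (-4 + p)) - p = (-4 + p + 801*K*p) - p = -4 + 801*K*p)
h(1153, T(-22, -38)) + 4227207 = (-4 + 801*1153*5) + 4227207 = (-4 + 4617765) + 4227207 = 4617761 + 4227207 = 8844968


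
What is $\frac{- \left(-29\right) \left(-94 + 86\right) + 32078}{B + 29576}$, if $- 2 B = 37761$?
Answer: $\frac{63692}{21391} \approx 2.9775$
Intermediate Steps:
$B = - \frac{37761}{2}$ ($B = \left(- \frac{1}{2}\right) 37761 = - \frac{37761}{2} \approx -18881.0$)
$\frac{- \left(-29\right) \left(-94 + 86\right) + 32078}{B + 29576} = \frac{- \left(-29\right) \left(-94 + 86\right) + 32078}{- \frac{37761}{2} + 29576} = \frac{- \left(-29\right) \left(-8\right) + 32078}{\frac{21391}{2}} = \left(\left(-1\right) 232 + 32078\right) \frac{2}{21391} = \left(-232 + 32078\right) \frac{2}{21391} = 31846 \cdot \frac{2}{21391} = \frac{63692}{21391}$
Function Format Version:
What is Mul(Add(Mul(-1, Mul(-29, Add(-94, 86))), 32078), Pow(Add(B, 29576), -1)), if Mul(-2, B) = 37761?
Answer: Rational(63692, 21391) ≈ 2.9775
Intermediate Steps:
B = Rational(-37761, 2) (B = Mul(Rational(-1, 2), 37761) = Rational(-37761, 2) ≈ -18881.)
Mul(Add(Mul(-1, Mul(-29, Add(-94, 86))), 32078), Pow(Add(B, 29576), -1)) = Mul(Add(Mul(-1, Mul(-29, Add(-94, 86))), 32078), Pow(Add(Rational(-37761, 2), 29576), -1)) = Mul(Add(Mul(-1, Mul(-29, -8)), 32078), Pow(Rational(21391, 2), -1)) = Mul(Add(Mul(-1, 232), 32078), Rational(2, 21391)) = Mul(Add(-232, 32078), Rational(2, 21391)) = Mul(31846, Rational(2, 21391)) = Rational(63692, 21391)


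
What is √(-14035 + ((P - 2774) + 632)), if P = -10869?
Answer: I*√27046 ≈ 164.46*I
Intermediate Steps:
√(-14035 + ((P - 2774) + 632)) = √(-14035 + ((-10869 - 2774) + 632)) = √(-14035 + (-13643 + 632)) = √(-14035 - 13011) = √(-27046) = I*√27046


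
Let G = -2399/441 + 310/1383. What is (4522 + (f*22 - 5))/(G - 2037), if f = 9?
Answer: -958564215/415184506 ≈ -2.3088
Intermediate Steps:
G = -1060369/203301 (G = -2399*1/441 + 310*(1/1383) = -2399/441 + 310/1383 = -1060369/203301 ≈ -5.2158)
(4522 + (f*22 - 5))/(G - 2037) = (4522 + (9*22 - 5))/(-1060369/203301 - 2037) = (4522 + (198 - 5))/(-415184506/203301) = (4522 + 193)*(-203301/415184506) = 4715*(-203301/415184506) = -958564215/415184506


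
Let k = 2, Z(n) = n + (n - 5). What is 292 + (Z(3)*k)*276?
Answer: 844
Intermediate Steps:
Z(n) = -5 + 2*n (Z(n) = n + (-5 + n) = -5 + 2*n)
292 + (Z(3)*k)*276 = 292 + ((-5 + 2*3)*2)*276 = 292 + ((-5 + 6)*2)*276 = 292 + (1*2)*276 = 292 + 2*276 = 292 + 552 = 844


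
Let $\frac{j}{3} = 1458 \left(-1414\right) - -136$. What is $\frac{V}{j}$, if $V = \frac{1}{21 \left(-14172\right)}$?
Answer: $\frac{1}{1840559985936} \approx 5.4331 \cdot 10^{-13}$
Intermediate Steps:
$j = -6184428$ ($j = 3 \left(1458 \left(-1414\right) - -136\right) = 3 \left(-2061612 + 136\right) = 3 \left(-2061476\right) = -6184428$)
$V = - \frac{1}{297612}$ ($V = \frac{1}{-297612} = - \frac{1}{297612} \approx -3.3601 \cdot 10^{-6}$)
$\frac{V}{j} = - \frac{1}{297612 \left(-6184428\right)} = \left(- \frac{1}{297612}\right) \left(- \frac{1}{6184428}\right) = \frac{1}{1840559985936}$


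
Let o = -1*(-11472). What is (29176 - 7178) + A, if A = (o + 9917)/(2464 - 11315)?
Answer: 194682909/8851 ≈ 21996.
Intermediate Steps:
o = 11472
A = -21389/8851 (A = (11472 + 9917)/(2464 - 11315) = 21389/(-8851) = 21389*(-1/8851) = -21389/8851 ≈ -2.4166)
(29176 - 7178) + A = (29176 - 7178) - 21389/8851 = 21998 - 21389/8851 = 194682909/8851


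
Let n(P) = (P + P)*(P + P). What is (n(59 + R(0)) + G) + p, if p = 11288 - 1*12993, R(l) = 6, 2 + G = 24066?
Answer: 39259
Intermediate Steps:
G = 24064 (G = -2 + 24066 = 24064)
n(P) = 4*P² (n(P) = (2*P)*(2*P) = 4*P²)
p = -1705 (p = 11288 - 12993 = -1705)
(n(59 + R(0)) + G) + p = (4*(59 + 6)² + 24064) - 1705 = (4*65² + 24064) - 1705 = (4*4225 + 24064) - 1705 = (16900 + 24064) - 1705 = 40964 - 1705 = 39259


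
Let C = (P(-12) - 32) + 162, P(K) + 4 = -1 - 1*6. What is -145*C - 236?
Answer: -17491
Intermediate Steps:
P(K) = -11 (P(K) = -4 + (-1 - 1*6) = -4 + (-1 - 6) = -4 - 7 = -11)
C = 119 (C = (-11 - 32) + 162 = -43 + 162 = 119)
-145*C - 236 = -145*119 - 236 = -17255 - 236 = -17491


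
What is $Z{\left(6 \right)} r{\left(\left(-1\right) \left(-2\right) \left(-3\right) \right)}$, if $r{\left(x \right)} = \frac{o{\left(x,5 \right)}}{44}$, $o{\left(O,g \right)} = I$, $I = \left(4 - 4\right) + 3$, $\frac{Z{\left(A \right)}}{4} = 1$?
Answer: $\frac{3}{11} \approx 0.27273$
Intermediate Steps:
$Z{\left(A \right)} = 4$ ($Z{\left(A \right)} = 4 \cdot 1 = 4$)
$I = 3$ ($I = 0 + 3 = 3$)
$o{\left(O,g \right)} = 3$
$r{\left(x \right)} = \frac{3}{44}$
$Z{\left(6 \right)} r{\left(\left(-1\right) \left(-2\right) \left(-3\right) \right)} = 4 \cdot \frac{3}{44} = \frac{3}{11}$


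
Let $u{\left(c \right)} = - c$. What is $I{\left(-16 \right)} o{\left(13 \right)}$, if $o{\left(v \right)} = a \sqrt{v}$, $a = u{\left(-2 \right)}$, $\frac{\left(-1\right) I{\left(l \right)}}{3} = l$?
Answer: $96 \sqrt{13} \approx 346.13$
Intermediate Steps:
$I{\left(l \right)} = - 3 l$
$a = 2$ ($a = \left(-1\right) \left(-2\right) = 2$)
$o{\left(v \right)} = 2 \sqrt{v}$
$I{\left(-16 \right)} o{\left(13 \right)} = \left(-3\right) \left(-16\right) 2 \sqrt{13} = 48 \cdot 2 \sqrt{13} = 96 \sqrt{13}$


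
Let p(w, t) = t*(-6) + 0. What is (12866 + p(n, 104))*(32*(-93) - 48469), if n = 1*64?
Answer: -629789690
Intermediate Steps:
n = 64
p(w, t) = -6*t (p(w, t) = -6*t + 0 = -6*t)
(12866 + p(n, 104))*(32*(-93) - 48469) = (12866 - 6*104)*(32*(-93) - 48469) = (12866 - 624)*(-2976 - 48469) = 12242*(-51445) = -629789690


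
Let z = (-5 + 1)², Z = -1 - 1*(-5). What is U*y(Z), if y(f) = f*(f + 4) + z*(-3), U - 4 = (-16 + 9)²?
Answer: -848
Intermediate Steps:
Z = 4 (Z = -1 + 5 = 4)
U = 53 (U = 4 + (-16 + 9)² = 4 + (-7)² = 4 + 49 = 53)
z = 16 (z = (-4)² = 16)
y(f) = -48 + f*(4 + f) (y(f) = f*(f + 4) + 16*(-3) = f*(4 + f) - 48 = -48 + f*(4 + f))
U*y(Z) = 53*(-48 + 4² + 4*4) = 53*(-48 + 16 + 16) = 53*(-16) = -848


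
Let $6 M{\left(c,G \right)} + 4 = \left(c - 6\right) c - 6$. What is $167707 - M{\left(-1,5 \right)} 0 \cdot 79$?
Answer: $167707$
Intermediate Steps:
$M{\left(c,G \right)} = - \frac{5}{3} + \frac{c \left(-6 + c\right)}{6}$ ($M{\left(c,G \right)} = - \frac{2}{3} + \frac{\left(c - 6\right) c - 6}{6} = - \frac{2}{3} + \frac{\left(-6 + c\right) c - 6}{6} = - \frac{2}{3} + \frac{c \left(-6 + c\right) - 6}{6} = - \frac{2}{3} + \frac{-6 + c \left(-6 + c\right)}{6} = - \frac{2}{3} + \left(-1 + \frac{c \left(-6 + c\right)}{6}\right) = - \frac{5}{3} + \frac{c \left(-6 + c\right)}{6}$)
$167707 - M{\left(-1,5 \right)} 0 \cdot 79 = 167707 - \left(- \frac{5}{3} - -1 + \frac{\left(-1\right)^{2}}{6}\right) 0 \cdot 79 = 167707 - \left(- \frac{5}{3} + 1 + \frac{1}{6} \cdot 1\right) 0 \cdot 79 = 167707 - \left(- \frac{5}{3} + 1 + \frac{1}{6}\right) 0 \cdot 79 = 167707 - \left(- \frac{1}{2}\right) 0 \cdot 79 = 167707 - 0 \cdot 79 = 167707 - 0 = 167707 + 0 = 167707$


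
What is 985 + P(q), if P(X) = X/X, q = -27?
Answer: 986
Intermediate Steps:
P(X) = 1
985 + P(q) = 985 + 1 = 986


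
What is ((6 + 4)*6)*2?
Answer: 120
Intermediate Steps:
((6 + 4)*6)*2 = (10*6)*2 = 60*2 = 120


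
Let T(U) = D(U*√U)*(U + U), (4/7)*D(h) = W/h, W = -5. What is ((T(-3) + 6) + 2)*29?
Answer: 232 + 1015*I*√3/6 ≈ 232.0 + 293.01*I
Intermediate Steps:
D(h) = -35/(4*h) (D(h) = 7*(-5/h)/4 = -35/(4*h))
T(U) = -35/(2*√U) (T(U) = (-35/(4*U^(3/2)))*(U + U) = (-35/(4*U^(3/2)))*(2*U) = -35/(2*√U))
((T(-3) + 6) + 2)*29 = ((-(-35)*I*√3/6 + 6) + 2)*29 = ((35*I*√3/6 + 6) + 2)*29 = ((6 + 35*I*√3/6) + 2)*29 = (8 + 35*I*√3/6)*29 = 232 + 1015*I*√3/6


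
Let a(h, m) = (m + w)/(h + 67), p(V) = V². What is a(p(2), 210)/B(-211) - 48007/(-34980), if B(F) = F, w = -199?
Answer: 718808087/524035380 ≈ 1.3717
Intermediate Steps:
a(h, m) = (-199 + m)/(67 + h) (a(h, m) = (m - 199)/(h + 67) = (-199 + m)/(67 + h))
a(p(2), 210)/B(-211) - 48007/(-34980) = ((-199 + 210)/(67 + 2²))/(-211) - 48007/(-34980) = (11/(67 + 4))*(-1/211) - 48007*(-1/34980) = (11/71)*(-1/211) + 48007/34980 = -11/14981 + 48007/34980 = 718808087/524035380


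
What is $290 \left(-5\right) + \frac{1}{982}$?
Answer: $- \frac{1423899}{982} \approx -1450.0$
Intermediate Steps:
$290 \left(-5\right) + \frac{1}{982} = -1450 + \frac{1}{982} = - \frac{1423899}{982}$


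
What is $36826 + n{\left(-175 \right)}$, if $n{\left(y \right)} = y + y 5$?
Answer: $35776$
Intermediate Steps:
$n{\left(y \right)} = 6 y$ ($n{\left(y \right)} = y + 5 y = 6 y$)
$36826 + n{\left(-175 \right)} = 36826 + 6 \left(-175\right) = 36826 - 1050 = 35776$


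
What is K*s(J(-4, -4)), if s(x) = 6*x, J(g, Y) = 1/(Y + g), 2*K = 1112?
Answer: -417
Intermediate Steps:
K = 556 (K = (½)*1112 = 556)
K*s(J(-4, -4)) = 556*(6/(-4 - 4)) = 556*(6/(-8)) = 556*(6*(-⅛)) = 556*(-¾) = -417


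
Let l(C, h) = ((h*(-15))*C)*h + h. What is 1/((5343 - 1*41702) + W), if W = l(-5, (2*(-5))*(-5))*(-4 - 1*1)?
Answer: -1/974109 ≈ -1.0266e-6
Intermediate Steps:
l(C, h) = h - 15*C*h**2 (l(C, h) = ((-15*h)*C)*h + h = (-15*C*h)*h + h = -15*C*h**2 + h = h - 15*C*h**2)
W = -937750 (W = (((2*(-5))*(-5))*(1 - 15*(-5)*(2*(-5))*(-5)))*(-4 - 1*1) = ((-10*(-5))*(1 - 15*(-5)*(-10*(-5))))*(-4 - 1) = (50*(1 - 15*(-5)*50))*(-5) = (50*(1 + 3750))*(-5) = (50*3751)*(-5) = 187550*(-5) = -937750)
1/((5343 - 1*41702) + W) = 1/((5343 - 1*41702) - 937750) = 1/((5343 - 41702) - 937750) = 1/(-36359 - 937750) = 1/(-974109) = -1/974109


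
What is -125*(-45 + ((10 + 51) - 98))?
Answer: 10250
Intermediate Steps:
-125*(-45 + ((10 + 51) - 98)) = -125*(-45 + (61 - 98)) = -125*(-45 - 37) = -125*(-82) = 10250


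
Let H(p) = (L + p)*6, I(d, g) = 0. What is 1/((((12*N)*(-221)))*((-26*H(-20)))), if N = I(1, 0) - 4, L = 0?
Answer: 1/33096960 ≈ 3.0214e-8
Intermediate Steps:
N = -4 (N = 0 - 4 = -4)
H(p) = 6*p (H(p) = (0 + p)*6 = p*6 = 6*p)
1/((((12*N)*(-221)))*((-26*H(-20)))) = 1/((((12*(-4))*(-221)))*((-156*(-20)))) = 1/(((-48*(-221)))*((-26*(-120)))) = 1/(10608*3120) = (1/10608)*(1/3120) = 1/33096960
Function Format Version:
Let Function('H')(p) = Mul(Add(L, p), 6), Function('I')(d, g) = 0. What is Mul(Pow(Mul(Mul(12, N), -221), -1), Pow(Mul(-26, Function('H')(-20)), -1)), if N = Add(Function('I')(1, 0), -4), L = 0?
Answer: Rational(1, 33096960) ≈ 3.0214e-8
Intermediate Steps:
N = -4 (N = Add(0, -4) = -4)
Function('H')(p) = Mul(6, p) (Function('H')(p) = Mul(Add(0, p), 6) = Mul(p, 6) = Mul(6, p))
Mul(Pow(Mul(Mul(12, N), -221), -1), Pow(Mul(-26, Function('H')(-20)), -1)) = Mul(Pow(Mul(Mul(12, -4), -221), -1), Pow(Mul(-26, Mul(6, -20)), -1)) = Mul(Pow(Mul(-48, -221), -1), Pow(Mul(-26, -120), -1)) = Mul(Pow(10608, -1), Pow(3120, -1)) = Mul(Rational(1, 10608), Rational(1, 3120)) = Rational(1, 33096960)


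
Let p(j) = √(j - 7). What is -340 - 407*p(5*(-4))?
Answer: -340 - 1221*I*√3 ≈ -340.0 - 2114.8*I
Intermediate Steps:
p(j) = √(-7 + j)
-340 - 407*p(5*(-4)) = -340 - 407*√(-7 + 5*(-4)) = -340 - 407*√(-7 - 20) = -340 - 1221*I*√3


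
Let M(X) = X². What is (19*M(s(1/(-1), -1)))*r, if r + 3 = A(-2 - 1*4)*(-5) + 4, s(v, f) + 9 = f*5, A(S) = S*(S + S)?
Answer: -1336916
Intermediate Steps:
A(S) = 2*S² (A(S) = S*(2*S) = 2*S²)
s(v, f) = -9 + 5*f (s(v, f) = -9 + f*5 = -9 + 5*f)
r = -359 (r = -3 + ((2*(-2 - 1*4)²)*(-5) + 4) = -3 + ((2*(-2 - 4)²)*(-5) + 4) = -3 + ((2*(-6)²)*(-5) + 4) = -3 + ((2*36)*(-5) + 4) = -3 + (72*(-5) + 4) = -3 + (-360 + 4) = -3 - 356 = -359)
(19*M(s(1/(-1), -1)))*r = (19*(-9 + 5*(-1))²)*(-359) = (19*(-9 - 5)²)*(-359) = (19*(-14)²)*(-359) = (19*196)*(-359) = 3724*(-359) = -1336916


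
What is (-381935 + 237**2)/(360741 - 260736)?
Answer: -325766/100005 ≈ -3.2575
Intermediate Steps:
(-381935 + 237**2)/(360741 - 260736) = (-381935 + 56169)/100005 = -325766*1/100005 = -325766/100005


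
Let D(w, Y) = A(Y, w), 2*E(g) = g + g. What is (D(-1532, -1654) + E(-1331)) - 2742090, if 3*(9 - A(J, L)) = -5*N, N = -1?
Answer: -8230241/3 ≈ -2.7434e+6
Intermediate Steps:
E(g) = g (E(g) = (g + g)/2 = (2*g)/2 = g)
A(J, L) = 22/3 (A(J, L) = 9 - (-5)*(-1)/3 = 9 - ⅓*5 = 9 - 5/3 = 22/3)
D(w, Y) = 22/3
(D(-1532, -1654) + E(-1331)) - 2742090 = (22/3 - 1331) - 2742090 = -3971/3 - 2742090 = -8230241/3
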